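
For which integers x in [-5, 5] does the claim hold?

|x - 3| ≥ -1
An absolute value is never negative, so the left side is ≥ 0 for every x, while the right side is -1. Tightest case in [-5, 5] is x = 3:
x = 3: LHS = |3 - 3| = |0| = 0; 0 ≥ -1 — holds
Hence LHS − RHS is never negative, i.e. LHS ≥ RHS throughout, so the relation holds for every integer in [-5, 5].

Answer: All integers in [-5, 5]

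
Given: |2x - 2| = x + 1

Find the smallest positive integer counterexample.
Testing positive integers:
x = 1: LHS = |2·1 - 2| = |0| = 0, RHS = 1 + 1 = 2; 0 = 2 — FAILS  ← smallest positive counterexample

Answer: x = 1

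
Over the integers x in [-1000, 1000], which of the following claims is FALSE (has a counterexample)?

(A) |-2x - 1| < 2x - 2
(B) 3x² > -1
(A) x = 0: LHS = |-2·0 - 1| = |-1| = 1, RHS = 2·0 - 2 = -2; 1 < -2 — FAILS

(B) Over all integers in [-1000, 1000], LHS − RHS is smallest at x = 0, where it equals 1:
x = 0: LHS = 3·0² = 0; 0 > -1 — holds
At the ends of the range:
x = -1000: LHS = 3·(-1000)² = 3000000; 3000000 > -1 — holds
x = 1000: LHS = 3·1000² = 3000000; 3000000 > -1 — holds
Hence LHS − RHS is never zero or negative, i.e. LHS > RHS throughout, so the relation holds for every integer in [-1000, 1000].

Only (A) has a counterexample.

Answer: A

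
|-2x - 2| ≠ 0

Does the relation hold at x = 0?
x = 0: LHS = |-2·0 - 2| = |-2| = 2; 2 ≠ 0 — holds

The relation is satisfied at x = 0.

Answer: Yes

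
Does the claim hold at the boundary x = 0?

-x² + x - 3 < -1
x = 0: LHS = -0² + 0 - 3 = -3; -3 < -1 — holds

The relation is satisfied at x = 0.

Answer: Yes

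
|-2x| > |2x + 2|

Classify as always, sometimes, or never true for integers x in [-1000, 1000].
Holds at x = -1: LHS = |-2·(-1)| = |2| = 2, RHS = |2·(-1) + 2| = |0| = 0; 2 > 0 — holds
Fails at x = 0: LHS = |-2·0| = |0| = 0, RHS = |2·0 + 2| = |2| = 2; 0 > 2 — FAILS
It is satisfied by some integers in the range but not all.

Answer: Sometimes true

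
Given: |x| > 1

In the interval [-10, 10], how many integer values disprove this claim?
Counterexamples in [-10, 10]: {-1, 0, 1}.

Counting them gives 3 values.

Answer: 3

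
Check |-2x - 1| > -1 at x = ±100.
x = 100: LHS = |-2·100 - 1| = |-201| = 201; 201 > -1 — holds
x = -100: LHS = |-2·(-100) - 1| = |199| = 199; 199 > -1 — holds

Answer: Yes, holds for both x = 100 and x = -100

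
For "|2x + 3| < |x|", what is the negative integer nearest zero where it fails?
Testing negative integers from -1 downward:
x = -1: LHS = |2·(-1) + 3| = |1| = 1, RHS = |-1| = 1; 1 < 1 — FAILS  ← closest negative counterexample to 0

Answer: x = -1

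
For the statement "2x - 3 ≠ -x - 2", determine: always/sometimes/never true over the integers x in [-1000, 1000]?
Track d = LHS − RHS over the integers in [-1000, 1000]. Equality would need d = 0, but d changes sign only between consecutive integers, jumping over 0:
x = 0: LHS = 2·0 - 3 = -3, RHS = -0 - 2 = -2; -3 ≠ -2 — holds  (d = -1)
x = 1: LHS = 2·1 - 3 = -1, RHS = -1 - 2 = -3; -1 ≠ -3 — holds  (d = 2)
Away from these crossings d keeps a constant sign, and checking every integer in [-1000, 1000] confirms d ≠ 0 throughout. Hence the two sides are never equal, so the relation holds for every integer in [-1000, 1000].

No counterexample exists.

Answer: Always true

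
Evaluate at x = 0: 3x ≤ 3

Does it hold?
x = 0: LHS = 3·0 = 0; 0 ≤ 3 — holds

The relation is satisfied at x = 0.

Answer: Yes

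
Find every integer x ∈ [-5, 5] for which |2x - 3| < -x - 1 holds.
Over all integers in [-5, 5], LHS − RHS is smallest at x = 1, where it equals 3:
x = 1: LHS = |2·1 - 3| = |-1| = 1, RHS = -1 - 1 = -2; 1 < -2 — FAILS
At the ends of the range:
x = -5: LHS = |2·(-5) - 3| = |-13| = 13, RHS = -(-5) - 1 = 4; 13 < 4 — FAILS
x = 5: LHS = |2·5 - 3| = |7| = 7, RHS = -5 - 1 = -6; 7 < -6 — FAILS
Hence LHS − RHS is never negative, i.e. LHS ≥ RHS throughout, so the claimed relation (<) fails for every integer in [-5, 5].

Answer: None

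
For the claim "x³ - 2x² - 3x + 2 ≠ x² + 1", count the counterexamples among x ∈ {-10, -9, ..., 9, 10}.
Counterexamples in [-10, 10]: {-1}.

Counting them gives 1 values.

Answer: 1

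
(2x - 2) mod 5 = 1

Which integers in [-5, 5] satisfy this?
Holds for: {-1, 4}
Fails for: {-5, -4, -3, -2, 0, 1, 2, 3, 5}

Answer: {-1, 4}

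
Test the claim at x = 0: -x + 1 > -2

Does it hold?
x = 0: LHS = -0 + 1 = 1; 1 > -2 — holds

The relation is satisfied at x = 0.

Answer: Yes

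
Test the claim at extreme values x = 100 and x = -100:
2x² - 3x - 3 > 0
x = 100: LHS = 2·100² - 3·100 - 3 = 19697; 19697 > 0 — holds
x = -100: LHS = 2·(-100)² - 3·(-100) - 3 = 20297; 20297 > 0 — holds

Answer: Yes, holds for both x = 100 and x = -100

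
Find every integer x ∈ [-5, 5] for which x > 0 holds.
Holds for: {1, 2, 3, 4, 5}
Fails for: {-5, -4, -3, -2, -1, 0}

Answer: {1, 2, 3, 4, 5}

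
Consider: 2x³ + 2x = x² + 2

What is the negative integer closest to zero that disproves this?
Testing negative integers from -1 downward:
x = -1: LHS = 2·(-1)³ + 2·(-1) = -4, RHS = (-1)² + 2 = 3; -4 = 3 — FAILS  ← closest negative counterexample to 0

Answer: x = -1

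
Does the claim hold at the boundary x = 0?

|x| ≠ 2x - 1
x = 0: LHS = |0| = 0, RHS = 2·0 - 1 = -1; 0 ≠ -1 — holds

The relation is satisfied at x = 0.

Answer: Yes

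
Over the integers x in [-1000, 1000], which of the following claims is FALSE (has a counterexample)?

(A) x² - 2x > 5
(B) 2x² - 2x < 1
(A) x = 0: LHS = 0² - 2·0 = 0; 0 > 5 — FAILS
(B) x = -1: LHS = 2·(-1)² - 2·(-1) = 4; 4 < 1 — FAILS

Answer: Both A and B are false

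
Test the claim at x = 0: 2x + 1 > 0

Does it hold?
x = 0: LHS = 2·0 + 1 = 1; 1 > 0 — holds

The relation is satisfied at x = 0.

Answer: Yes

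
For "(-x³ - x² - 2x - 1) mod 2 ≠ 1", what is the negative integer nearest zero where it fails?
Testing negative integers from -1 downward:
x = -1: LHS = (-(-1)³ - (-1)² - 2·(-1) - 1) mod 2 = 1 mod 2 = 1; 1 ≠ 1 — FAILS  ← closest negative counterexample to 0

Answer: x = -1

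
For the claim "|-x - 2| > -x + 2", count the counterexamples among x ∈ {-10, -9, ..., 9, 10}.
Counterexamples in [-10, 10]: {-10, -9, -8, -7, -6, -5, -4, -3, -2, -1, 0}.

Counting them gives 11 values.

Answer: 11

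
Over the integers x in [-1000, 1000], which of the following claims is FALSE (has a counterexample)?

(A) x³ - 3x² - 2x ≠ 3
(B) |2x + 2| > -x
(A) Track d = LHS − RHS over the integers in [-1000, 1000]. Equality would need d = 0, but d changes sign only between consecutive integers, jumping over 0:
x = 3: LHS = 3³ - 3·3² - 2·3 = -6; -6 ≠ 3 — holds  (d = -9)
x = 4: LHS = 4³ - 3·4² - 2·4 = 8; 8 ≠ 3 — holds  (d = 5)
Away from these crossings d keeps a constant sign, and checking every integer in [-1000, 1000] confirms d ≠ 0 throughout. Hence the two sides are never equal, so the relation holds for every integer in [-1000, 1000].

(B) x = -1: LHS = |2·(-1) + 2| = |0| = 0, RHS = -(-1) = 1; 0 > 1 — FAILS

Only (B) has a counterexample.

Answer: B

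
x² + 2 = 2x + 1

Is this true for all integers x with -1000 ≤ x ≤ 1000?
The claim fails at x = 0:
x = 0: LHS = 0² + 2 = 2, RHS = 2·0 + 1 = 1; 2 = 1 — FAILS

Because a single integer refutes it, the statement is false.

Answer: False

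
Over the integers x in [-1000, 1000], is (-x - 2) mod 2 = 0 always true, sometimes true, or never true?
Holds at x = 0: LHS = (-0 - 2) mod 2 = (-2) mod 2 = 0; 0 = 0 — holds
Fails at x = 1: LHS = (-1 - 2) mod 2 = (-3) mod 2 = 1; 1 = 0 — FAILS
It is satisfied by some integers in the range but not all.

Answer: Sometimes true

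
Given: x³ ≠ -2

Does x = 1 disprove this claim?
Substitute x = 1 into the relation:
x = 1: LHS = 1³ = 1; 1 ≠ -2 — holds

The relation holds at x = 1, so it is not a counterexample.

Answer: No, x = 1 is not a counterexample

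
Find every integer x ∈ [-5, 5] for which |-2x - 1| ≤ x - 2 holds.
Over all integers in [-5, 5], LHS − RHS is smallest at x = 0, where it equals 3:
x = 0: LHS = |-2·0 - 1| = |-1| = 1, RHS = 0 - 2 = -2; 1 ≤ -2 — FAILS
At the ends of the range:
x = -5: LHS = |-2·(-5) - 1| = |9| = 9, RHS = (-5) - 2 = -7; 9 ≤ -7 — FAILS
x = 5: LHS = |-2·5 - 1| = |-11| = 11, RHS = 5 - 2 = 3; 11 ≤ 3 — FAILS
Hence LHS − RHS is never zero or negative, i.e. LHS > RHS throughout, so the claimed relation (≤) fails for every integer in [-5, 5].

Answer: None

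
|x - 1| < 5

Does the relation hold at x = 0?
x = 0: LHS = |0 - 1| = |-1| = 1; 1 < 5 — holds

The relation is satisfied at x = 0.

Answer: Yes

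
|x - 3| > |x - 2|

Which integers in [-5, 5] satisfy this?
Holds for: {-5, -4, -3, -2, -1, 0, 1, 2}
Fails for: {3, 4, 5}

Answer: {-5, -4, -3, -2, -1, 0, 1, 2}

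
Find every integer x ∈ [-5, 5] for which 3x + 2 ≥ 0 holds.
Holds for: {0, 1, 2, 3, 4, 5}
Fails for: {-5, -4, -3, -2, -1}

Answer: {0, 1, 2, 3, 4, 5}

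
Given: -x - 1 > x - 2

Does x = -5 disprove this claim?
Substitute x = -5 into the relation:
x = -5: LHS = -(-5) - 1 = 4, RHS = (-5) - 2 = -7; 4 > -7 — holds

The claim holds here, so x = -5 is not a counterexample. (A counterexample exists elsewhere, e.g. x = 1.)

Answer: No, x = -5 is not a counterexample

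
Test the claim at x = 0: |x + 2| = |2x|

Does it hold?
x = 0: LHS = |0 + 2| = |2| = 2, RHS = |2·0| = |0| = 0; 2 = 0 — FAILS

The relation fails at x = 0, so x = 0 is a counterexample.

Answer: No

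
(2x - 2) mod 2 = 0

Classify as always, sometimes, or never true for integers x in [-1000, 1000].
For a polynomial with integer coefficients, its value mod 2 depends only on x mod 2, so it suffices to check one representative of each residue class, x = 0, 1:
x = 0: LHS = (2·0 - 2) mod 2 = (-2) mod 2 = 0; 0 = 0 — holds
x = 1: LHS = (2·1 - 2) mod 2 = 0 mod 2 = 0; 0 = 0 — holds
The relation holds in every residue class, so the relation holds for every integer in [-1000, 1000].

No counterexample exists.

Answer: Always true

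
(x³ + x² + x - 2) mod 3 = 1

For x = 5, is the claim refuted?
Substitute x = 5 into the relation:
x = 5: LHS = (5³ + 5² + 5 - 2) mod 3 = 153 mod 3 = 0; 0 = 1 — FAILS

Since the claim fails at x = 5, this value is a counterexample.

Answer: Yes, x = 5 is a counterexample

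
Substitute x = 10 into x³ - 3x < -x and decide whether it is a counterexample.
Substitute x = 10 into the relation:
x = 10: LHS = 10³ - 3·10 = 970; 970 < -10 — FAILS

Since the claim fails at x = 10, this value is a counterexample.

Answer: Yes, x = 10 is a counterexample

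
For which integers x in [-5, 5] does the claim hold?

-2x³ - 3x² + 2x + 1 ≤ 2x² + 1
Holds for: {-2, -1, 0, 1, 2, 3, 4, 5}
Fails for: {-5, -4, -3}

Answer: {-2, -1, 0, 1, 2, 3, 4, 5}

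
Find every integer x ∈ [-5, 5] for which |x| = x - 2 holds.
Over all integers in [-5, 5], LHS − RHS is always positive; it is smallest at x = 0, where it equals 2:
x = 0: LHS = |0| = 0, RHS = 0 - 2 = -2; 0 = -2 — FAILS
At the ends of the range:
x = -5: LHS = |-5| = 5, RHS = (-5) - 2 = -7; 5 = -7 — FAILS
x = 5: LHS = |5| = 5, RHS = 5 - 2 = 3; 5 = 3 — FAILS
Hence LHS − RHS is never 0, i.e. the two sides are never equal, so the claimed relation (=) fails for every integer in [-5, 5].

Answer: None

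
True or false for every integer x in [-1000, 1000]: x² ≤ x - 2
The claim fails at x = 0:
x = 0: LHS = 0² = 0, RHS = 0 - 2 = -2; 0 ≤ -2 — FAILS

Because a single integer refutes it, the statement is false.

Answer: False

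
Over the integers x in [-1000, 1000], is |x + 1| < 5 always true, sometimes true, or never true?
Holds at x = 0: LHS = |0 + 1| = |1| = 1; 1 < 5 — holds
Fails at x = 4: LHS = |4 + 1| = |5| = 5; 5 < 5 — FAILS
It is satisfied by some integers in the range but not all.

Answer: Sometimes true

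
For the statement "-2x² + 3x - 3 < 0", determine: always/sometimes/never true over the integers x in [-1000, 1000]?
Over all integers in [-1000, 1000], LHS − RHS is largest at x = 1, where it equals -2:
x = 1: LHS = -2·1² + 3·1 - 3 = -2; -2 < 0 — holds
At the ends of the range:
x = -1000: LHS = -2·(-1000)² + 3·(-1000) - 3 = -2003003; -2003003 < 0 — holds
x = 1000: LHS = -2·1000² + 3·1000 - 3 = -1997003; -1997003 < 0 — holds
Hence LHS − RHS is never zero or positive, i.e. LHS < RHS throughout, so the relation holds for every integer in [-1000, 1000].

No counterexample exists.

Answer: Always true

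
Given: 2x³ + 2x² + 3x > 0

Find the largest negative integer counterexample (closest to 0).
Testing negative integers from -1 downward:
x = -1: LHS = 2·(-1)³ + 2·(-1)² + 3·(-1) = -3; -3 > 0 — FAILS  ← closest negative counterexample to 0

Answer: x = -1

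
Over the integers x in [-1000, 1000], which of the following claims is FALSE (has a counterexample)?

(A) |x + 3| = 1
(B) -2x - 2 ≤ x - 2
(A) x = 0: LHS = |0 + 3| = |3| = 3; 3 = 1 — FAILS
(B) x = -1: LHS = -2·(-1) - 2 = 0, RHS = (-1) - 2 = -3; 0 ≤ -3 — FAILS

Answer: Both A and B are false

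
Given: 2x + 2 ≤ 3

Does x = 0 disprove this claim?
Substitute x = 0 into the relation:
x = 0: LHS = 2·0 + 2 = 2; 2 ≤ 3 — holds

The claim holds here, so x = 0 is not a counterexample. (A counterexample exists elsewhere, e.g. x = 1.)

Answer: No, x = 0 is not a counterexample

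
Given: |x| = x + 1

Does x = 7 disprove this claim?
Substitute x = 7 into the relation:
x = 7: LHS = |7| = 7, RHS = 7 + 1 = 8; 7 = 8 — FAILS

Since the claim fails at x = 7, this value is a counterexample.

Answer: Yes, x = 7 is a counterexample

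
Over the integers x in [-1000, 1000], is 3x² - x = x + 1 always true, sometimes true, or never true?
Holds at x = 1: LHS = 3·1² - 1 = 2, RHS = 1 + 1 = 2; 2 = 2 — holds
Fails at x = 0: LHS = 3·0² - 0 = 0, RHS = 0 + 1 = 1; 0 = 1 — FAILS
It is satisfied by some integers in the range but not all.

Answer: Sometimes true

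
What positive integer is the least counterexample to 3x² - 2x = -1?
Testing positive integers:
x = 1: LHS = 3·1² - 2·1 = 1; 1 = -1 — FAILS  ← smallest positive counterexample

Answer: x = 1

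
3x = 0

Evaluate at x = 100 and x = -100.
x = 100: LHS = 3·100 = 300; 300 = 0 — FAILS
x = -100: LHS = 3·(-100) = -300; -300 = 0 — FAILS

Answer: No, fails for both x = 100 and x = -100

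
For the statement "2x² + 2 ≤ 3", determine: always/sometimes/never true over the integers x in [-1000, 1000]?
Holds at x = 0: LHS = 2·0² + 2 = 2; 2 ≤ 3 — holds
Fails at x = 1: LHS = 2·1² + 2 = 4; 4 ≤ 3 — FAILS
It is satisfied by some integers in the range but not all.

Answer: Sometimes true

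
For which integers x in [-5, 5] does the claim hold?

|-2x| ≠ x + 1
Holds for: {-5, -4, -3, -2, -1, 0, 2, 3, 4, 5}
Fails for: {1}

Answer: {-5, -4, -3, -2, -1, 0, 2, 3, 4, 5}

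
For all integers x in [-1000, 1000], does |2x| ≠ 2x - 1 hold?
Over all integers in [-1000, 1000], LHS − RHS is always positive; it is smallest at x = 0, where it equals 1:
x = 0: LHS = |2·0| = |0| = 0, RHS = 2·0 - 1 = -1; 0 ≠ -1 — holds
At the ends of the range:
x = -1000: LHS = |2·(-1000)| = |-2000| = 2000, RHS = 2·(-1000) - 1 = -2001; 2000 ≠ -2001 — holds
x = 1000: LHS = |2·1000| = |2000| = 2000, RHS = 2·1000 - 1 = 1999; 2000 ≠ 1999 — holds
Hence LHS − RHS is never 0, i.e. the two sides are never equal, so the relation holds for every integer in [-1000, 1000].

No counterexample exists.

Answer: True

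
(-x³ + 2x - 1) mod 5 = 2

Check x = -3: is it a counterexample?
Substitute x = -3 into the relation:
x = -3: LHS = (-(-3)³ + 2·(-3) - 1) mod 5 = 20 mod 5 = 0; 0 = 2 — FAILS

Since the claim fails at x = -3, this value is a counterexample.

Answer: Yes, x = -3 is a counterexample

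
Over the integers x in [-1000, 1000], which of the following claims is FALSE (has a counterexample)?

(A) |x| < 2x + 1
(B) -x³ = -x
(A) x = -1: LHS = |-1| = 1, RHS = 2·(-1) + 1 = -1; 1 < -1 — FAILS
(B) x = 2: LHS = -2³ = -8; -8 = -2 — FAILS

Answer: Both A and B are false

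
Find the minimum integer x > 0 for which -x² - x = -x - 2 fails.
Testing positive integers:
x = 1: LHS = -1² - 1 = -2, RHS = -1 - 2 = -3; -2 = -3 — FAILS  ← smallest positive counterexample

Answer: x = 1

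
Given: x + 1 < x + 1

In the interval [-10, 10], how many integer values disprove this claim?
Counterexamples in [-10, 10]: {-10, -9, -8, -7, -6, -5, -4, -3, -2, -1, 0, 1, 2, 3, 4, 5, 6, 7, 8, 9, 10}.

Counting them gives 21 values.

Answer: 21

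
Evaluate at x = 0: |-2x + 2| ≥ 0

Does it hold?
x = 0: LHS = |-2·0 + 2| = |2| = 2; 2 ≥ 0 — holds

The relation is satisfied at x = 0.

Answer: Yes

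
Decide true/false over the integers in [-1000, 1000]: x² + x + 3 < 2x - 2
The claim fails at x = 0:
x = 0: LHS = 0² + 0 + 3 = 3, RHS = 2·0 - 2 = -2; 3 < -2 — FAILS

Because a single integer refutes it, the statement is false.

Answer: False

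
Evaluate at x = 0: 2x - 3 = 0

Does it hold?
x = 0: LHS = 2·0 - 3 = -3; -3 = 0 — FAILS

The relation fails at x = 0, so x = 0 is a counterexample.

Answer: No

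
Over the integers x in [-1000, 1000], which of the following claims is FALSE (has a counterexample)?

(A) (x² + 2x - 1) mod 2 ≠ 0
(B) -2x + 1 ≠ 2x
(A) x = 1: LHS = (1² + 2·1 - 1) mod 2 = 2 mod 2 = 0; 0 ≠ 0 — FAILS

(B) Track d = LHS − RHS over the integers in [-1000, 1000]. Equality would need d = 0, but d changes sign only between consecutive integers, jumping over 0:
x = 0: LHS = -2·0 + 1 = 1, RHS = 2·0 = 0; 1 ≠ 0 — holds  (d = 1)
x = 1: LHS = -2·1 + 1 = -1, RHS = 2·1 = 2; -1 ≠ 2 — holds  (d = -3)
Away from these crossings d keeps a constant sign, and checking every integer in [-1000, 1000] confirms d ≠ 0 throughout. Hence the two sides are never equal, so the relation holds for every integer in [-1000, 1000].

Only (A) has a counterexample.

Answer: A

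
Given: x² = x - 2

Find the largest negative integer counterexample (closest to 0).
Testing negative integers from -1 downward:
x = -1: LHS = (-1)² = 1, RHS = (-1) - 2 = -3; 1 = -3 — FAILS  ← closest negative counterexample to 0

Answer: x = -1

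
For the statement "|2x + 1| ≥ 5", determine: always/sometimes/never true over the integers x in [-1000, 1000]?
Holds at x = 2: LHS = |2·2 + 1| = |5| = 5; 5 ≥ 5 — holds
Fails at x = 0: LHS = |2·0 + 1| = |1| = 1; 1 ≥ 5 — FAILS
It is satisfied by some integers in the range but not all.

Answer: Sometimes true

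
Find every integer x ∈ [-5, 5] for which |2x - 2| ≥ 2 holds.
Holds for: {-5, -4, -3, -2, -1, 0, 2, 3, 4, 5}
Fails for: {1}

Answer: {-5, -4, -3, -2, -1, 0, 2, 3, 4, 5}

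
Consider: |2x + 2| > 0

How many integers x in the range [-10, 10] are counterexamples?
Counterexamples in [-10, 10]: {-1}.

Counting them gives 1 values.

Answer: 1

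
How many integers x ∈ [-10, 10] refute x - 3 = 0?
Counterexamples in [-10, 10]: {-10, -9, -8, -7, -6, -5, -4, -3, -2, -1, 0, 1, 2, 4, 5, 6, 7, 8, 9, 10}.

Counting them gives 20 values.

Answer: 20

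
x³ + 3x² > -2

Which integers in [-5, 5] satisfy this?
Holds for: {-3, -2, -1, 0, 1, 2, 3, 4, 5}
Fails for: {-5, -4}

Answer: {-3, -2, -1, 0, 1, 2, 3, 4, 5}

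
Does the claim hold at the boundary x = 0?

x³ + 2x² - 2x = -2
x = 0: LHS = 0³ + 2·0² - 2·0 = 0; 0 = -2 — FAILS

The relation fails at x = 0, so x = 0 is a counterexample.

Answer: No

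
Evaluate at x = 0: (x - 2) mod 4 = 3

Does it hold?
x = 0: LHS = (0 - 2) mod 4 = (-2) mod 4 = 2; 2 = 3 — FAILS

The relation fails at x = 0, so x = 0 is a counterexample.

Answer: No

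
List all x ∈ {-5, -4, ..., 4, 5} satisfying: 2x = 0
Holds for: {0}
Fails for: {-5, -4, -3, -2, -1, 1, 2, 3, 4, 5}

Answer: {0}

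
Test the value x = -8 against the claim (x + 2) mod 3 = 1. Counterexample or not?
Substitute x = -8 into the relation:
x = -8: LHS = ((-8) + 2) mod 3 = (-6) mod 3 = 0; 0 = 1 — FAILS

Since the claim fails at x = -8, this value is a counterexample.

Answer: Yes, x = -8 is a counterexample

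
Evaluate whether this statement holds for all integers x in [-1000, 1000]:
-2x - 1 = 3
The claim fails at x = 0:
x = 0: LHS = -2·0 - 1 = -1; -1 = 3 — FAILS

Because a single integer refutes it, the statement is false.

Answer: False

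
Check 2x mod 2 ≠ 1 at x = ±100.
x = 100: LHS = (2·100) mod 2 = 200 mod 2 = 0; 0 ≠ 1 — holds
x = -100: LHS = (2·(-100)) mod 2 = (-200) mod 2 = 0; 0 ≠ 1 — holds

Answer: Yes, holds for both x = 100 and x = -100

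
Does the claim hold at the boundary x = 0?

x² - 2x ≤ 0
x = 0: LHS = 0² - 2·0 = 0; 0 ≤ 0 — holds

The relation is satisfied at x = 0.

Answer: Yes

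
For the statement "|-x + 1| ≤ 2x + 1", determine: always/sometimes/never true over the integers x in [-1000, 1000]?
Holds at x = 0: LHS = |-0 + 1| = |1| = 1, RHS = 2·0 + 1 = 1; 1 ≤ 1 — holds
Fails at x = -1: LHS = |-(-1) + 1| = |2| = 2, RHS = 2·(-1) + 1 = -1; 2 ≤ -1 — FAILS
It is satisfied by some integers in the range but not all.

Answer: Sometimes true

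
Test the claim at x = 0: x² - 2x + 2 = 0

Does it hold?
x = 0: LHS = 0² - 2·0 + 2 = 2; 2 = 0 — FAILS

The relation fails at x = 0, so x = 0 is a counterexample.

Answer: No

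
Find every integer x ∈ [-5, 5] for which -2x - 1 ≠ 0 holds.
Track d = LHS − RHS over the integers in [-5, 5]. Equality would need d = 0, but d changes sign only between consecutive integers, jumping over 0:
x = -1: LHS = -2·(-1) - 1 = 1; 1 ≠ 0 — holds  (d = 1)
x = 0: LHS = -2·0 - 1 = -1; -1 ≠ 0 — holds  (d = -1)
Away from these crossings d keeps a constant sign, and checking every integer in [-5, 5] confirms d ≠ 0 throughout. Hence the two sides are never equal, so the relation holds for every integer in [-5, 5].

Answer: All integers in [-5, 5]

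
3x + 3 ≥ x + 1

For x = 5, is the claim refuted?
Substitute x = 5 into the relation:
x = 5: LHS = 3·5 + 3 = 18, RHS = 5 + 1 = 6; 18 ≥ 6 — holds

The claim holds here, so x = 5 is not a counterexample. (A counterexample exists elsewhere, e.g. x = -2.)

Answer: No, x = 5 is not a counterexample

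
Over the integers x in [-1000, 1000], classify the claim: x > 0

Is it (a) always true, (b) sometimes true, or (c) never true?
Holds at x = 1: 1 > 0 — holds
Fails at x = 0: 0 > 0 — FAILS
It is satisfied by some integers in the range but not all.

Answer: Sometimes true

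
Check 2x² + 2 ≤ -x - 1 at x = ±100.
x = 100: LHS = 2·100² + 2 = 20002, RHS = -100 - 1 = -101; 20002 ≤ -101 — FAILS
x = -100: LHS = 2·(-100)² + 2 = 20002, RHS = -(-100) - 1 = 99; 20002 ≤ 99 — FAILS

Answer: No, fails for both x = 100 and x = -100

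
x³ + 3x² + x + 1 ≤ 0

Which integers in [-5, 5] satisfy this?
Holds for: {-5, -4, -3}
Fails for: {-2, -1, 0, 1, 2, 3, 4, 5}

Answer: {-5, -4, -3}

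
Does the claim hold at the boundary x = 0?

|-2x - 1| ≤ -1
x = 0: LHS = |-2·0 - 1| = |-1| = 1; 1 ≤ -1 — FAILS

The relation fails at x = 0, so x = 0 is a counterexample.

Answer: No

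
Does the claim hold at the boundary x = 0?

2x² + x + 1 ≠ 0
x = 0: LHS = 2·0² + 0 + 1 = 1; 1 ≠ 0 — holds

The relation is satisfied at x = 0.

Answer: Yes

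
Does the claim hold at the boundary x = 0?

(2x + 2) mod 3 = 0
x = 0: LHS = (2·0 + 2) mod 3 = 2 mod 3 = 2; 2 = 0 — FAILS

The relation fails at x = 0, so x = 0 is a counterexample.

Answer: No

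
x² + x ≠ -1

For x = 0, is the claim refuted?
Substitute x = 0 into the relation:
x = 0: LHS = 0² + 0 = 0; 0 ≠ -1 — holds

The relation holds at x = 0, so it is not a counterexample.

Answer: No, x = 0 is not a counterexample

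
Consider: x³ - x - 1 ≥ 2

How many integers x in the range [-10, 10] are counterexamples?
Counterexamples in [-10, 10]: {-10, -9, -8, -7, -6, -5, -4, -3, -2, -1, 0, 1}.

Counting them gives 12 values.

Answer: 12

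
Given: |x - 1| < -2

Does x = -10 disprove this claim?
Substitute x = -10 into the relation:
x = -10: LHS = |(-10) - 1| = |-11| = 11; 11 < -2 — FAILS

Since the claim fails at x = -10, this value is a counterexample.

Answer: Yes, x = -10 is a counterexample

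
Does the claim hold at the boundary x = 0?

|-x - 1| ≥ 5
x = 0: LHS = |-0 - 1| = |-1| = 1; 1 ≥ 5 — FAILS

The relation fails at x = 0, so x = 0 is a counterexample.

Answer: No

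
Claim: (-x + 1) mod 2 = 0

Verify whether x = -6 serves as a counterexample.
Substitute x = -6 into the relation:
x = -6: LHS = (-(-6) + 1) mod 2 = 7 mod 2 = 1; 1 = 0 — FAILS

Since the claim fails at x = -6, this value is a counterexample.

Answer: Yes, x = -6 is a counterexample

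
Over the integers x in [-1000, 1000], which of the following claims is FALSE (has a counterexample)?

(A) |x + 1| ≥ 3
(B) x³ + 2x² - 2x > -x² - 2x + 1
(A) x = 0: LHS = |0 + 1| = |1| = 1; 1 ≥ 3 — FAILS
(B) x = 0: LHS = 0³ + 2·0² - 2·0 = 0, RHS = -0² - 2·0 + 1 = 1; 0 > 1 — FAILS

Answer: Both A and B are false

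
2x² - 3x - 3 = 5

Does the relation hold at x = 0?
x = 0: LHS = 2·0² - 3·0 - 3 = -3; -3 = 5 — FAILS

The relation fails at x = 0, so x = 0 is a counterexample.

Answer: No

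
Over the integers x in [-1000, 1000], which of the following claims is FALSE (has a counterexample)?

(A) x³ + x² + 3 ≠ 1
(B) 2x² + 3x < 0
(A) Track d = LHS − RHS over the integers in [-1000, 1000]. Equality would need d = 0, but d changes sign only between consecutive integers, jumping over 0:
x = -2: LHS = (-2)³ + (-2)² + 3 = -1; -1 ≠ 1 — holds  (d = -2)
x = -1: LHS = (-1)³ + (-1)² + 3 = 3; 3 ≠ 1 — holds  (d = 2)
Away from these crossings d keeps a constant sign, and checking every integer in [-1000, 1000] confirms d ≠ 0 throughout. Hence the two sides are never equal, so the relation holds for every integer in [-1000, 1000].

(B) x = 0: LHS = 2·0² + 3·0 = 0; 0 < 0 — FAILS

Only (B) has a counterexample.

Answer: B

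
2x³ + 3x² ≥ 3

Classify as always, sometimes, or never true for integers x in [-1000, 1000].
Holds at x = 1: LHS = 2·1³ + 3·1² = 5; 5 ≥ 3 — holds
Fails at x = 0: LHS = 2·0³ + 3·0² = 0; 0 ≥ 3 — FAILS
It is satisfied by some integers in the range but not all.

Answer: Sometimes true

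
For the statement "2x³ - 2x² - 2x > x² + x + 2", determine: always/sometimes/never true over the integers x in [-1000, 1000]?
Holds at x = 3: LHS = 2·3³ - 2·3² - 2·3 = 30, RHS = 3² + 3 + 2 = 14; 30 > 14 — holds
Fails at x = 0: LHS = 2·0³ - 2·0² - 2·0 = 0, RHS = 0² + 0 + 2 = 2; 0 > 2 — FAILS
It is satisfied by some integers in the range but not all.

Answer: Sometimes true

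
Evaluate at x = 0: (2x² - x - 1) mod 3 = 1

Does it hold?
x = 0: LHS = (2·0² - 0 - 1) mod 3 = (-1) mod 3 = 2; 2 = 1 — FAILS

The relation fails at x = 0, so x = 0 is a counterexample.

Answer: No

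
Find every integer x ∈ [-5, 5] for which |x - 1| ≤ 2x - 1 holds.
Holds for: {1, 2, 3, 4, 5}
Fails for: {-5, -4, -3, -2, -1, 0}

Answer: {1, 2, 3, 4, 5}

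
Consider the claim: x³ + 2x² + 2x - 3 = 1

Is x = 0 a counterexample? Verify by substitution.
Substitute x = 0 into the relation:
x = 0: LHS = 0³ + 2·0² + 2·0 - 3 = -3; -3 = 1 — FAILS

Since the claim fails at x = 0, this value is a counterexample.

Answer: Yes, x = 0 is a counterexample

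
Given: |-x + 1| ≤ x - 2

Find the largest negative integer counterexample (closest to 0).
Testing negative integers from -1 downward:
x = -1: LHS = |-(-1) + 1| = |2| = 2, RHS = (-1) - 2 = -3; 2 ≤ -3 — FAILS  ← closest negative counterexample to 0

Answer: x = -1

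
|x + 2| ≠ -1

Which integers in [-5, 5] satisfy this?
An absolute value is never negative, so the left side is ≥ 0 for every x, while the right side is -1. Tightest case in [-5, 5] is x = -2:
x = -2: LHS = |(-2) + 2| = |0| = 0; 0 ≠ -1 — holds
Hence LHS − RHS is never 0, i.e. the two sides are never equal, so the relation holds for every integer in [-5, 5].

Answer: All integers in [-5, 5]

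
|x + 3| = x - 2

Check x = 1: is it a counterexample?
Substitute x = 1 into the relation:
x = 1: LHS = |1 + 3| = |4| = 4, RHS = 1 - 2 = -1; 4 = -1 — FAILS

Since the claim fails at x = 1, this value is a counterexample.

Answer: Yes, x = 1 is a counterexample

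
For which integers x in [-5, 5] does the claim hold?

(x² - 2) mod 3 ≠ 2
Holds for: {-3, 0, 3}
Fails for: {-5, -4, -2, -1, 1, 2, 4, 5}

Answer: {-3, 0, 3}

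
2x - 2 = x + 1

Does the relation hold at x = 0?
x = 0: LHS = 2·0 - 2 = -2, RHS = 0 + 1 = 1; -2 = 1 — FAILS

The relation fails at x = 0, so x = 0 is a counterexample.

Answer: No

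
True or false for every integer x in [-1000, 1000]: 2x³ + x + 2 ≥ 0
The claim fails at x = -1:
x = -1: LHS = 2·(-1)³ + (-1) + 2 = -1; -1 ≥ 0 — FAILS

Because a single integer refutes it, the statement is false.

Answer: False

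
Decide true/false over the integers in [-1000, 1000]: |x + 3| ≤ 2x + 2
The claim fails at x = 0:
x = 0: LHS = |0 + 3| = |3| = 3, RHS = 2·0 + 2 = 2; 3 ≤ 2 — FAILS

Because a single integer refutes it, the statement is false.

Answer: False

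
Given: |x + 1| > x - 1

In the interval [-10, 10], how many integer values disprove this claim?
Over all integers in [-10, 10], LHS − RHS is smallest at x = 0, where it equals 2:
x = 0: LHS = |0 + 1| = |1| = 1, RHS = 0 - 1 = -1; 1 > -1 — holds
At the ends of the range:
x = -10: LHS = |(-10) + 1| = |-9| = 9, RHS = (-10) - 1 = -11; 9 > -11 — holds
x = 10: LHS = |10 + 1| = |11| = 11, RHS = 10 - 1 = 9; 11 > 9 — holds
Hence LHS − RHS is never zero or negative, i.e. LHS > RHS throughout, so the relation holds for every integer in [-10, 10].

No counterexample appears in that range.

Answer: 0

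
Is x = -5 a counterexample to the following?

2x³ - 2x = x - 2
Substitute x = -5 into the relation:
x = -5: LHS = 2·(-5)³ - 2·(-5) = -240, RHS = (-5) - 2 = -7; -240 = -7 — FAILS

Since the claim fails at x = -5, this value is a counterexample.

Answer: Yes, x = -5 is a counterexample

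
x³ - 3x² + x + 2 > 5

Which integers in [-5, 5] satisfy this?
Holds for: {4, 5}
Fails for: {-5, -4, -3, -2, -1, 0, 1, 2, 3}

Answer: {4, 5}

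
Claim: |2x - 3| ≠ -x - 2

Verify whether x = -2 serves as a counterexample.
Substitute x = -2 into the relation:
x = -2: LHS = |2·(-2) - 3| = |-7| = 7, RHS = -(-2) - 2 = 0; 7 ≠ 0 — holds

The relation holds at x = -2, so it is not a counterexample.

Answer: No, x = -2 is not a counterexample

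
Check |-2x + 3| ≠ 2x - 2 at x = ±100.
x = 100: LHS = |-2·100 + 3| = |-197| = 197, RHS = 2·100 - 2 = 198; 197 ≠ 198 — holds
x = -100: LHS = |-2·(-100) + 3| = |203| = 203, RHS = 2·(-100) - 2 = -202; 203 ≠ -202 — holds

Answer: Yes, holds for both x = 100 and x = -100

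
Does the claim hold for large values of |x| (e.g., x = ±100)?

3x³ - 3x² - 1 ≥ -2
x = 100: LHS = 3·100³ - 3·100² - 1 = 2969999; 2969999 ≥ -2 — holds
x = -100: LHS = 3·(-100)³ - 3·(-100)² - 1 = -3030001; -3030001 ≥ -2 — FAILS

Answer: Partially: holds for x = 100, fails for x = -100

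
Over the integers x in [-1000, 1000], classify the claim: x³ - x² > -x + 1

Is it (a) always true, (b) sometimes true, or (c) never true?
Holds at x = 2: LHS = 2³ - 2² = 4, RHS = -2 + 1 = -1; 4 > -1 — holds
Fails at x = 0: LHS = 0³ - 0² = 0, RHS = -0 + 1 = 1; 0 > 1 — FAILS
It is satisfied by some integers in the range but not all.

Answer: Sometimes true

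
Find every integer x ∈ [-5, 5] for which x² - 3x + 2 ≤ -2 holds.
Over all integers in [-5, 5], LHS − RHS is smallest at x = 1, where it equals 2:
x = 1: LHS = 1² - 3·1 + 2 = 0; 0 ≤ -2 — FAILS
At the ends of the range:
x = -5: LHS = (-5)² - 3·(-5) + 2 = 42; 42 ≤ -2 — FAILS
x = 5: LHS = 5² - 3·5 + 2 = 12; 12 ≤ -2 — FAILS
Hence LHS − RHS is never zero or negative, i.e. LHS > RHS throughout, so the claimed relation (≤) fails for every integer in [-5, 5].

Answer: None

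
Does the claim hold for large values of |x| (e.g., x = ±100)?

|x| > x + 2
x = 100: LHS = |100| = 100, RHS = 100 + 2 = 102; 100 > 102 — FAILS
x = -100: LHS = |-100| = 100, RHS = (-100) + 2 = -98; 100 > -98 — holds

Answer: Partially: fails for x = 100, holds for x = -100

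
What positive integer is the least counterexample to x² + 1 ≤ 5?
Testing positive integers:
x = 1: LHS = 1² + 1 = 2; 2 ≤ 5 — holds
x = 2: LHS = 2² + 1 = 5; 5 ≤ 5 — holds
x = 3: LHS = 3² + 1 = 10; 10 ≤ 5 — FAILS  ← smallest positive counterexample

Answer: x = 3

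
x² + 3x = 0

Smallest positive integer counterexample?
Testing positive integers:
x = 1: LHS = 1² + 3·1 = 4; 4 = 0 — FAILS  ← smallest positive counterexample

Answer: x = 1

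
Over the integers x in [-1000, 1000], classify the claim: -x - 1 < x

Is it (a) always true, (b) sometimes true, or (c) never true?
Holds at x = 0: LHS = -0 - 1 = -1; -1 < 0 — holds
Fails at x = -1: LHS = -(-1) - 1 = 0; 0 < -1 — FAILS
It is satisfied by some integers in the range but not all.

Answer: Sometimes true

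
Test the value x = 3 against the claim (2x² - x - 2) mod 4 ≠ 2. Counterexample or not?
Substitute x = 3 into the relation:
x = 3: LHS = (2·3² - 3 - 2) mod 4 = 13 mod 4 = 1; 1 ≠ 2 — holds

The claim holds here, so x = 3 is not a counterexample. (A counterexample exists elsewhere, e.g. x = 0.)

Answer: No, x = 3 is not a counterexample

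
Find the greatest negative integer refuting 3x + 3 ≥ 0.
Testing negative integers from -1 downward:
x = -1: LHS = 3·(-1) + 3 = 0; 0 ≥ 0 — holds
x = -2: LHS = 3·(-2) + 3 = -3; -3 ≥ 0 — FAILS  ← closest negative counterexample to 0

Answer: x = -2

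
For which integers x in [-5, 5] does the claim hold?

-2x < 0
Holds for: {1, 2, 3, 4, 5}
Fails for: {-5, -4, -3, -2, -1, 0}

Answer: {1, 2, 3, 4, 5}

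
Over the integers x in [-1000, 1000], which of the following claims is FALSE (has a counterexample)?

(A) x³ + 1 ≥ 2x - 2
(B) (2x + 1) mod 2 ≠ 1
(A) x = -2: LHS = (-2)³ + 1 = -7, RHS = 2·(-2) - 2 = -6; -7 ≥ -6 — FAILS
(B) x = 0: LHS = (2·0 + 1) mod 2 = 1 mod 2 = 1; 1 ≠ 1 — FAILS

Answer: Both A and B are false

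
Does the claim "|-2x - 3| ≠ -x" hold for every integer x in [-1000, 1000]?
The claim fails at x = -1:
x = -1: LHS = |-2·(-1) - 3| = |-1| = 1, RHS = -(-1) = 1; 1 ≠ 1 — FAILS

Because a single integer refutes it, the statement is false.

Answer: False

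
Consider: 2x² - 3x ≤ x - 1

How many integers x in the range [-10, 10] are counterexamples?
Counterexamples in [-10, 10]: {-10, -9, -8, -7, -6, -5, -4, -3, -2, -1, 0, 2, 3, 4, 5, 6, 7, 8, 9, 10}.

Counting them gives 20 values.

Answer: 20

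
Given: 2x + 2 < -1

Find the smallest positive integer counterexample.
Testing positive integers:
x = 1: LHS = 2·1 + 2 = 4; 4 < -1 — FAILS  ← smallest positive counterexample

Answer: x = 1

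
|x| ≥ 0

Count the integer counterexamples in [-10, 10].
An absolute value is never negative, so the left side is ≥ 0 for every x, while the right side is 0. Tightest case in [-10, 10] is x = 0:
x = 0: LHS = |0| = 0; 0 ≥ 0 — holds
Hence LHS − RHS is never negative, i.e. LHS ≥ RHS throughout, so the relation holds for every integer in [-10, 10].

No counterexample appears in that range.

Answer: 0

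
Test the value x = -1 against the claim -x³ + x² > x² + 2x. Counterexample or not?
Substitute x = -1 into the relation:
x = -1: LHS = -(-1)³ + (-1)² = 2, RHS = (-1)² + 2·(-1) = -1; 2 > -1 — holds

The claim holds here, so x = -1 is not a counterexample. (A counterexample exists elsewhere, e.g. x = 0.)

Answer: No, x = -1 is not a counterexample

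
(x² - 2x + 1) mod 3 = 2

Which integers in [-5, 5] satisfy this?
For a polynomial with integer coefficients, its value mod 3 depends only on x mod 3, so it suffices to check one representative of each residue class, x = 0, 1, 2:
x = 0: LHS = (0² - 2·0 + 1) mod 3 = 1 mod 3 = 1; 1 = 2 — FAILS
x = 1: LHS = (1² - 2·1 + 1) mod 3 = 0 mod 3 = 0; 0 = 2 — FAILS
x = 2: LHS = (2² - 2·2 + 1) mod 3 = 1 mod 3 = 1; 1 = 2 — FAILS
The relation fails in every residue class, so the claimed relation (=) fails for every integer in [-5, 5].

Answer: None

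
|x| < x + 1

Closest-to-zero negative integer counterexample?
Testing negative integers from -1 downward:
x = -1: LHS = |-1| = 1, RHS = (-1) + 1 = 0; 1 < 0 — FAILS  ← closest negative counterexample to 0

Answer: x = -1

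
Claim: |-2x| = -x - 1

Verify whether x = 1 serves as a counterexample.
Substitute x = 1 into the relation:
x = 1: LHS = |-2·1| = |-2| = 2, RHS = -1 - 1 = -2; 2 = -2 — FAILS

Since the claim fails at x = 1, this value is a counterexample.

Answer: Yes, x = 1 is a counterexample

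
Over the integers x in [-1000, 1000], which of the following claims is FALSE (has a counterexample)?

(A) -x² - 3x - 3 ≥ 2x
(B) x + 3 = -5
(A) x = 0: LHS = -0² - 3·0 - 3 = -3, RHS = 2·0 = 0; -3 ≥ 0 — FAILS
(B) x = 0: LHS = 0 + 3 = 3; 3 = -5 — FAILS

Answer: Both A and B are false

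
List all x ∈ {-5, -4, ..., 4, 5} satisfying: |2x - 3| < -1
An absolute value is never negative, so the left side is ≥ 0 for every x, while the right side is -1. Tightest case in [-5, 5] is x = 1:
x = 1: LHS = |2·1 - 3| = |-1| = 1; 1 < -1 — FAILS
Hence LHS − RHS is never negative, i.e. LHS ≥ RHS throughout, so the claimed relation (<) fails for every integer in [-5, 5].

Answer: None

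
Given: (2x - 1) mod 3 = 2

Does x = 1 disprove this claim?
Substitute x = 1 into the relation:
x = 1: LHS = (2·1 - 1) mod 3 = 1 mod 3 = 1; 1 = 2 — FAILS

Since the claim fails at x = 1, this value is a counterexample.

Answer: Yes, x = 1 is a counterexample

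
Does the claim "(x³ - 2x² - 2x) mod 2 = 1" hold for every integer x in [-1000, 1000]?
The claim fails at x = 0:
x = 0: LHS = (0³ - 2·0² - 2·0) mod 2 = 0 mod 2 = 0; 0 = 1 — FAILS

Because a single integer refutes it, the statement is false.

Answer: False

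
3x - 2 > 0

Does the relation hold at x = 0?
x = 0: LHS = 3·0 - 2 = -2; -2 > 0 — FAILS

The relation fails at x = 0, so x = 0 is a counterexample.

Answer: No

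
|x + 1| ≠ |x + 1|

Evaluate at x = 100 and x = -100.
x = 100: LHS = |100 + 1| = |101| = 101, RHS = |100 + 1| = |101| = 101; 101 ≠ 101 — FAILS
x = -100: LHS = |(-100) + 1| = |-99| = 99, RHS = |(-100) + 1| = |-99| = 99; 99 ≠ 99 — FAILS

Answer: No, fails for both x = 100 and x = -100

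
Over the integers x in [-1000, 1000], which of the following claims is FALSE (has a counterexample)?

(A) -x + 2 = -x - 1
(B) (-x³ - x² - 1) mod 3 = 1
(A) x = 0: LHS = -0 + 2 = 2, RHS = -0 - 1 = -1; 2 = -1 — FAILS
(B) x = 0: LHS = (-0³ - 0² - 1) mod 3 = (-1) mod 3 = 2; 2 = 1 — FAILS

Answer: Both A and B are false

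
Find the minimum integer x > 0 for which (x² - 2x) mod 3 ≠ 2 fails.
Testing positive integers:
x = 1: LHS = (1² - 2·1) mod 3 = (-1) mod 3 = 2; 2 ≠ 2 — FAILS  ← smallest positive counterexample

Answer: x = 1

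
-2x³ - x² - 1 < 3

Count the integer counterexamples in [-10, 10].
Counterexamples in [-10, 10]: {-10, -9, -8, -7, -6, -5, -4, -3, -2}.

Counting them gives 9 values.

Answer: 9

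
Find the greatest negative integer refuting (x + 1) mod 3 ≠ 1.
Testing negative integers from -1 downward:
x = -1: LHS = ((-1) + 1) mod 3 = 0 mod 3 = 0; 0 ≠ 1 — holds
x = -2: LHS = ((-2) + 1) mod 3 = (-1) mod 3 = 2; 2 ≠ 1 — holds
x = -3: LHS = ((-3) + 1) mod 3 = (-2) mod 3 = 1; 1 ≠ 1 — FAILS  ← closest negative counterexample to 0

Answer: x = -3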